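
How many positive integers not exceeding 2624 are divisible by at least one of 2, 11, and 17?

1501

Inclusion–exclusion gives
floor(2624/2) + floor(2624/11) + floor(2624/17) − floor(2624/22) − floor(2624/34) − floor(2624/187) + floor(2624/374) = 1312 + 238 + 154 − 119 − 77 − 14 + 7 = 1501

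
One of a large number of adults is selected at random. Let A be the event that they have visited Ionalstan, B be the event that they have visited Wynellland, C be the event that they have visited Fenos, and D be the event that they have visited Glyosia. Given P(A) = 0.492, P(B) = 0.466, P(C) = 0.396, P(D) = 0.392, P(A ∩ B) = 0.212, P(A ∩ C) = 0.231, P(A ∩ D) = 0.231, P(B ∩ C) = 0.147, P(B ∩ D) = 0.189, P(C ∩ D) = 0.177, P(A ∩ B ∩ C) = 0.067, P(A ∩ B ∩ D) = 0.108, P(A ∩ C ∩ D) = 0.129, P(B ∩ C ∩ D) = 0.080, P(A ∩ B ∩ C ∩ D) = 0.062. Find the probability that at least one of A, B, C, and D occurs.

By inclusion-exclusion,
P(A ∪ B ∪ C ∪ D) = 0.492 + 0.466 + 0.396 + 0.392 − 0.212 − 0.231 − 0.231 − 0.147 − 0.189 − 0.177 + 0.067 + 0.108 + 0.129 + 0.080 − 0.062 = 0.881

0.881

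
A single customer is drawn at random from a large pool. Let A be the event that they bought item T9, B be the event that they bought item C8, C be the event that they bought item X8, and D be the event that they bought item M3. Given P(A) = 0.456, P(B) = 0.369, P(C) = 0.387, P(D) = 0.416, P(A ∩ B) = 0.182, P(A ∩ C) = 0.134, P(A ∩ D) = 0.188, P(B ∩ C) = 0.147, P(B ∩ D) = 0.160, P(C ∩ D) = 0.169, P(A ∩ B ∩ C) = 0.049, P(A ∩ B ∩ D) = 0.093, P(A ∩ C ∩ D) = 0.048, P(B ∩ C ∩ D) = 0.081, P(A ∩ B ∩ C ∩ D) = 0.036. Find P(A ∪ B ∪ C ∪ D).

0.883

P(A ∪ B ∪ C ∪ D) = 0.456 + 0.369 + 0.387 + 0.416 − 0.182 − 0.134 − 0.188 − 0.147 − 0.160 − 0.169 + 0.049 + 0.093 + 0.048 + 0.081 − 0.036 = 0.883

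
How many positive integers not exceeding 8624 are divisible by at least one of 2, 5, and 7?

5667

⌊8624/2⌋ + ⌊8624/5⌋ + ⌊8624/7⌋ − ⌊8624/10⌋ − ⌊8624/14⌋ − ⌊8624/35⌋ + ⌊8624/70⌋ = 4312 + 1724 + 1232 − 862 − 616 − 246 + 123 = 5667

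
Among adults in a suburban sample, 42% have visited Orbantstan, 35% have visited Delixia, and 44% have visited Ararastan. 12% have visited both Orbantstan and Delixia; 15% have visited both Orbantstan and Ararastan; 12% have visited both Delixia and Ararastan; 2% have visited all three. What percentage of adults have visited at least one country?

84%

P(≥1) = 42 + 35 + 44 − 12 − 15 − 12 + 2 = 84%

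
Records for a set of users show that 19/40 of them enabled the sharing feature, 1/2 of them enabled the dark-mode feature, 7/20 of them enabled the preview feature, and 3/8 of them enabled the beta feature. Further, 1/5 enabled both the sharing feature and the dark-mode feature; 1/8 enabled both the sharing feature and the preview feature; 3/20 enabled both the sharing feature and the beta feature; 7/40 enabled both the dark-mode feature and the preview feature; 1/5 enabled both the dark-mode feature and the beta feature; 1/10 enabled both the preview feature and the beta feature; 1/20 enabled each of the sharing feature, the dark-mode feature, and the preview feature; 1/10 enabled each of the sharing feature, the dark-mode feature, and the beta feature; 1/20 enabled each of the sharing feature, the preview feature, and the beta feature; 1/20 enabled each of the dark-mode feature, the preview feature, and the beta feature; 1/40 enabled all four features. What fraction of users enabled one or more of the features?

39/40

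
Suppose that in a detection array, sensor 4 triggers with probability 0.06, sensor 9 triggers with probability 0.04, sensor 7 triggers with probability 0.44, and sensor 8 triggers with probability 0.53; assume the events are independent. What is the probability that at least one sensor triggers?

0.76248832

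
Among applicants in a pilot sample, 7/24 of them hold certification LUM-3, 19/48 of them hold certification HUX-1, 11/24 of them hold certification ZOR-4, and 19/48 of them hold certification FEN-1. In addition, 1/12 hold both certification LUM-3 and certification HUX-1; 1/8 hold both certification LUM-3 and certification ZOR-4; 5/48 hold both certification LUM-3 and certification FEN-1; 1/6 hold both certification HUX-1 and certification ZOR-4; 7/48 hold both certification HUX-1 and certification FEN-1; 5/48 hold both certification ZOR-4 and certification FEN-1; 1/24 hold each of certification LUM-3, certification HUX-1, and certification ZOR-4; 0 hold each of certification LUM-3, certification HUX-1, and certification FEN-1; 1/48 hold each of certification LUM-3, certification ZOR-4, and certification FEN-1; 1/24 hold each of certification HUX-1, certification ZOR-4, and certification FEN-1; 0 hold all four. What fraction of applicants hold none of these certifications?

By inclusion-exclusion,
P(union) = 7/24 + 19/48 + 11/24 + 19/48 − 1/12 − 1/8 − 5/48 − 1/6 − 7/48 − 5/48 + 1/24 + 0 + 1/48 + 1/24 − 0 = 11/12
P(none) = 1 − 11/12 = 1/12

1/12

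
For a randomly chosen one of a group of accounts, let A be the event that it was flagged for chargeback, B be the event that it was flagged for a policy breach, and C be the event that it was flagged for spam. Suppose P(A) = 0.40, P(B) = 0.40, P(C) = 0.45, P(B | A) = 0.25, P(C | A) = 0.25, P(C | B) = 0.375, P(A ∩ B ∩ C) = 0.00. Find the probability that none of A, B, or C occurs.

P(A ∩ B) = P(A)·P(B|A) = 0.40 × 0.25 = 0.10
P(A ∩ C) = P(A)·P(C|A) = 0.40 × 0.25 = 0.10
P(B ∩ C) = P(B)·P(C|B) = 0.40 × 0.375 = 0.15
Inclusion–exclusion gives
P(A ∪ B ∪ C) = 0.40 + 0.40 + 0.45 − 0.10 − 0.10 − 0.15 + 0.00 = 0.90
P(none) = 1 − 0.90 = 0.10

0.10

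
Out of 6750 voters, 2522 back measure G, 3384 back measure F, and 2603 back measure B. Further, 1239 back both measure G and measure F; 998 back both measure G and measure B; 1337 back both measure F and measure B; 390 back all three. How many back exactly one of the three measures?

2531

|exactly one| = 2522 + 3384 + 2603 − 2·1239 − 2·998 − 2·1337 + 3·390 = 2531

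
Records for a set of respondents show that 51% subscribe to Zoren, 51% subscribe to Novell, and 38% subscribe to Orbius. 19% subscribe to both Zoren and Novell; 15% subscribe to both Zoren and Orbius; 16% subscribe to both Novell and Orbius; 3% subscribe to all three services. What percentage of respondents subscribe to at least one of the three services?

93%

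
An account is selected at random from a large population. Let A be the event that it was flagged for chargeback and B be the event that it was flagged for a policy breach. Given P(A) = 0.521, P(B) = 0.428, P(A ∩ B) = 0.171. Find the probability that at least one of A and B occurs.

Apply inclusion-exclusion:
P(A ∪ B) = 0.521 + 0.428 − 0.171 = 0.778

0.778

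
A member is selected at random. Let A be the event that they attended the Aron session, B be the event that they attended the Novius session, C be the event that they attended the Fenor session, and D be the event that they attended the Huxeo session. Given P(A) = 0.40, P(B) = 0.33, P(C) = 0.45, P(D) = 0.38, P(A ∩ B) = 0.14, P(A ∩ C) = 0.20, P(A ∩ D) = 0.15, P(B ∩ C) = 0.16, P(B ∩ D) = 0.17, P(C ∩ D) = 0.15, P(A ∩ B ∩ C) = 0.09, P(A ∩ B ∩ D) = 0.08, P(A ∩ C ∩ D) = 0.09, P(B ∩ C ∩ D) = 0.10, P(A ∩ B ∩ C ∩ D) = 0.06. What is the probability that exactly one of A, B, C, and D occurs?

0.46

P(exactly one) = 0.40 + 0.33 + 0.45 + 0.38 − 2·0.14 − 2·0.20 − 2·0.15 − 2·0.16 − 2·0.17 − 2·0.15 + 3·0.09 + 3·0.08 + 3·0.09 + 3·0.10 − 4·0.06 = 0.46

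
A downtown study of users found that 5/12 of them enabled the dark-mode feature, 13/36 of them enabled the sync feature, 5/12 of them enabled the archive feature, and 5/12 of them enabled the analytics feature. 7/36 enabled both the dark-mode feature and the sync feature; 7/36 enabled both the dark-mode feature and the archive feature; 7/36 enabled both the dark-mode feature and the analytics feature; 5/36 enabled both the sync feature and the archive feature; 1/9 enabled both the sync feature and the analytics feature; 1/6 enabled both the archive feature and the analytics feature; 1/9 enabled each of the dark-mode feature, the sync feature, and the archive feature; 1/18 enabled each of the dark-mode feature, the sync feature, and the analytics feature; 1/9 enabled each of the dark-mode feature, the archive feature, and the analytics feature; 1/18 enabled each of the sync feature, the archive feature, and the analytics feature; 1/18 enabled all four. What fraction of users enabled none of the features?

1/9

By inclusion-exclusion,
P(≥1) = 5/12 + 13/36 + 5/12 + 5/12 − 7/36 − 7/36 − 7/36 − 5/36 − 1/9 − 1/6 + 1/9 + 1/18 + 1/9 + 1/18 − 1/18 = 8/9
P(none) = 1 − 8/9 = 1/9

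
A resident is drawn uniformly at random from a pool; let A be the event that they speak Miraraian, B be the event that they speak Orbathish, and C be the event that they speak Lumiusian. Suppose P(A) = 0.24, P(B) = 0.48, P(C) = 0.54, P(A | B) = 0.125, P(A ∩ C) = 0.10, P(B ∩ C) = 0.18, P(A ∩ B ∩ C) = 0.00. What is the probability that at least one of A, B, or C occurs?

0.92

P(A ∩ B) = P(B)·P(A|B) = 0.48 × 0.125 = 0.06
P(A ∪ B ∪ C) = 0.24 + 0.48 + 0.54 − 0.06 − 0.10 − 0.18 + 0.00 = 0.92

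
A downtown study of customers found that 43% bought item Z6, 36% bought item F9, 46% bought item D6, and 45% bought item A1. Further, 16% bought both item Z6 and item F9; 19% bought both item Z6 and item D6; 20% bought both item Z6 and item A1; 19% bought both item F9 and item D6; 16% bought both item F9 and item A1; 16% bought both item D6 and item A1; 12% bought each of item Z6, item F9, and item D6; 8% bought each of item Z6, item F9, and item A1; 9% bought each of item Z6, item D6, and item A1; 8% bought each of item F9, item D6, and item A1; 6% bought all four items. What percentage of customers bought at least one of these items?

95%

Apply inclusion-exclusion:
P(union) = 43 + 36 + 46 + 45 − 16 − 19 − 20 − 19 − 16 − 16 + 12 + 8 + 9 + 8 − 6 = 95%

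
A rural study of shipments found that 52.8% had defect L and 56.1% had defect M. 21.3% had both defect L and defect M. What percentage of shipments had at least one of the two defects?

P(at least one) = 52.8 + 56.1 − 21.3 = 87.6%

87.6%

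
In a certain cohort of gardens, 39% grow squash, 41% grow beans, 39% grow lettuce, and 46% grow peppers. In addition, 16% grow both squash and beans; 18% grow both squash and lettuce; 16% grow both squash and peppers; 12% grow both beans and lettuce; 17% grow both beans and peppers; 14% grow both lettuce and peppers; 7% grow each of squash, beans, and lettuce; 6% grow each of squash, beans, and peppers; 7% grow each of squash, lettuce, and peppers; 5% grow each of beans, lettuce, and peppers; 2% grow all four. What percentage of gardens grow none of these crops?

P(union) = 39 + 41 + 39 + 46 − 16 − 18 − 16 − 12 − 17 − 14 + 7 + 6 + 7 + 5 − 2 = 95%
P(none) = 100% − 95% = 5%

5%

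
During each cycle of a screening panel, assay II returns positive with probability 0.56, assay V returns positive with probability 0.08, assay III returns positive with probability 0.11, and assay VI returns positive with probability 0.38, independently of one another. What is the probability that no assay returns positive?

0.22336864

P(none) = (1 − 0.56) × (1 − 0.08) × (1 − 0.11) × (1 − 0.38) = 0.44 × 0.92 × 0.89 × 0.62 = 0.22336864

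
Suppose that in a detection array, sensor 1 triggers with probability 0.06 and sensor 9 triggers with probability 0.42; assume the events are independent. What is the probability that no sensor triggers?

0.5452

Independence gives P(none) = ∏(1 − pᵢ).
P(none) = (1 − 0.06) × (1 − 0.42) = 0.94 × 0.58 = 0.5452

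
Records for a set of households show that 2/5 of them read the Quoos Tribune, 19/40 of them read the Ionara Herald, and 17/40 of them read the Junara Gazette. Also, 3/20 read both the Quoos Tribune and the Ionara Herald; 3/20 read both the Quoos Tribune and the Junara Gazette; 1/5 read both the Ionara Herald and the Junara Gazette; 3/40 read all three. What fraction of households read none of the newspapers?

1/8

By inclusion-exclusion,
P(union) = 2/5 + 19/40 + 17/40 − 3/20 − 3/20 − 1/5 + 3/40 = 7/8
P(none) = 1 − 7/8 = 1/8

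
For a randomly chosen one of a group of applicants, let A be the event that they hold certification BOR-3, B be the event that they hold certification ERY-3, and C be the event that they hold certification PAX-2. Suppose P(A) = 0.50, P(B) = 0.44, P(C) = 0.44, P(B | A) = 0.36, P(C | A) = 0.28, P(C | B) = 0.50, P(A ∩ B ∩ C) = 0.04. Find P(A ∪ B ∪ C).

P(A ∩ B) = P(A)·P(B|A) = 0.50 × 0.36 = 0.18
P(A ∩ C) = P(A)·P(C|A) = 0.50 × 0.28 = 0.14
P(B ∩ C) = P(B)·P(C|B) = 0.44 × 0.50 = 0.22
P(A ∪ B ∪ C) = 0.50 + 0.44 + 0.44 − 0.18 − 0.14 − 0.22 + 0.04 = 0.88

0.88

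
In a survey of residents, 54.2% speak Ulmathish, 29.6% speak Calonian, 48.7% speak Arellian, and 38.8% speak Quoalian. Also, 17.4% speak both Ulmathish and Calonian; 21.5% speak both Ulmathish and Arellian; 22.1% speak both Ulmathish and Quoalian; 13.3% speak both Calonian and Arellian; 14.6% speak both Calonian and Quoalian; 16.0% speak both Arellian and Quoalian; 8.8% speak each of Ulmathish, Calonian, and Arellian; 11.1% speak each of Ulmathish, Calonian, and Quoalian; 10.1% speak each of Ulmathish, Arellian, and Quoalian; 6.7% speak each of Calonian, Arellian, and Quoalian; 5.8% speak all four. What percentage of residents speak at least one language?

Apply inclusion-exclusion:
P(union) = 54.2 + 29.6 + 48.7 + 38.8 − 17.4 − 21.5 − 22.1 − 13.3 − 14.6 − 16.0 + 8.8 + 11.1 + 10.1 + 6.7 − 5.8 = 97.3%

97.3%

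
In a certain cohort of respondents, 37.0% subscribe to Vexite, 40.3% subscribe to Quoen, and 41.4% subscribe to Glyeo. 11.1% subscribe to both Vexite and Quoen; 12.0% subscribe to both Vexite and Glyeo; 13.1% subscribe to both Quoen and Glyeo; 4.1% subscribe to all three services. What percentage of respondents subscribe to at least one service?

86.6%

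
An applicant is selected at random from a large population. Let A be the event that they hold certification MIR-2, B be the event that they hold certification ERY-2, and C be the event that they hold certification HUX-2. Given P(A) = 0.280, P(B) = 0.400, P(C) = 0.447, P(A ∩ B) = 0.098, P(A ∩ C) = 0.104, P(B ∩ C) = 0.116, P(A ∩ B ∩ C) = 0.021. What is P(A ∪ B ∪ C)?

0.830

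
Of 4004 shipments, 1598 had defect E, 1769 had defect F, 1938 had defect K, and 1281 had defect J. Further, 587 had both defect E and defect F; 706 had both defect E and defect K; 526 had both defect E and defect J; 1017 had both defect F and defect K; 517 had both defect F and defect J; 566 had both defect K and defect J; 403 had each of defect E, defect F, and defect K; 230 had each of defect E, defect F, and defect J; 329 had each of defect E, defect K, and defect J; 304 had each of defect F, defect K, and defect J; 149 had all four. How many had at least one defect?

3784

Apply inclusion-exclusion:
N(≥1) = 1598 + 1769 + 1938 + 1281 − 587 − 706 − 526 − 1017 − 517 − 566 + 403 + 230 + 329 + 304 − 149 = 3784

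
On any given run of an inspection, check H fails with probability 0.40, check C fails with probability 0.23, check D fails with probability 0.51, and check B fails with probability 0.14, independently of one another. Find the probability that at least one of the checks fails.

0.8053132

Since the events are independent, P(none) is the product of the individual non-occurrence probabilities.
P(none) = (1 − 0.40) × (1 − 0.23) × (1 − 0.51) × (1 − 0.14) = 0.60 × 0.77 × 0.49 × 0.86 = 0.1946868
P(at least one) = 1 − 0.1946868 = 0.8053132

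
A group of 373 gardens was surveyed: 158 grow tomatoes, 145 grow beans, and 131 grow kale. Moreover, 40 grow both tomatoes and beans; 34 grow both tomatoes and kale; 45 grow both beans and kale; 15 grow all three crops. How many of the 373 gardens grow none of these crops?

N(≥1) = 158 + 145 + 131 − 40 − 34 − 45 + 15 = 330
None: 373 − 330 = 43

43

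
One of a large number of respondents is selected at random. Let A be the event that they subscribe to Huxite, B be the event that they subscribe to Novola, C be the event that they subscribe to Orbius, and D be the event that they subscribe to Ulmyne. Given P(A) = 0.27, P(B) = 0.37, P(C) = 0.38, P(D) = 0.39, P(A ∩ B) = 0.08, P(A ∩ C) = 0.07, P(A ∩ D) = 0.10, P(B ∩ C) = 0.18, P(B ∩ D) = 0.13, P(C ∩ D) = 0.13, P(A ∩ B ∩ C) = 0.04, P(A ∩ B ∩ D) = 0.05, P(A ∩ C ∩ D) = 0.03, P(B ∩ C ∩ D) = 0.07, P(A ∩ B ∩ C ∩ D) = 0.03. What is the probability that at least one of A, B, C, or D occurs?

0.88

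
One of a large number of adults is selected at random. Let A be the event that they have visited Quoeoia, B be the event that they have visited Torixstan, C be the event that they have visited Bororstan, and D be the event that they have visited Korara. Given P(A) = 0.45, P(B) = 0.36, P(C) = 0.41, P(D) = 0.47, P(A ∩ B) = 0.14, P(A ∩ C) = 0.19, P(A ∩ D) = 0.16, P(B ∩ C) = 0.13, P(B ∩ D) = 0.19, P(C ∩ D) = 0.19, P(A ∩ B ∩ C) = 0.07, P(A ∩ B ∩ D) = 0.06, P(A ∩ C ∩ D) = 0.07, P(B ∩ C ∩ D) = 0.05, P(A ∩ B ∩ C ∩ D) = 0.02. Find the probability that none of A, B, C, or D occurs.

Apply inclusion-exclusion:
P(A ∪ B ∪ C ∪ D) = 0.45 + 0.36 + 0.41 + 0.47 − 0.14 − 0.19 − 0.16 − 0.13 − 0.19 − 0.19 + 0.07 + 0.06 + 0.07 + 0.05 − 0.02 = 0.92
P(none) = 1 − 0.92 = 0.08

0.08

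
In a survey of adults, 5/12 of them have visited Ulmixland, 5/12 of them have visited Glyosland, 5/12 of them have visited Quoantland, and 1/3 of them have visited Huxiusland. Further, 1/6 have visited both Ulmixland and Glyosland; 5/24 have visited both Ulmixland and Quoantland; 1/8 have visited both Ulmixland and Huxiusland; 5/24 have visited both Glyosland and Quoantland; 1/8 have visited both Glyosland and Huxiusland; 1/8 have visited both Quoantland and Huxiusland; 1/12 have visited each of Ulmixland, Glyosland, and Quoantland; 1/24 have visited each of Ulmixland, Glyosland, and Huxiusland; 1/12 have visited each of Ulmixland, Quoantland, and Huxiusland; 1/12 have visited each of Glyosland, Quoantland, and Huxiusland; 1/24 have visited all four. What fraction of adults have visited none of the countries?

1/8

By inclusion–exclusion:
P(union) = 5/12 + 5/12 + 5/12 + 1/3 − 1/6 − 5/24 − 1/8 − 5/24 − 1/8 − 1/8 + 1/12 + 1/24 + 1/12 + 1/12 − 1/24 = 7/8
P(none) = 1 − 7/8 = 1/8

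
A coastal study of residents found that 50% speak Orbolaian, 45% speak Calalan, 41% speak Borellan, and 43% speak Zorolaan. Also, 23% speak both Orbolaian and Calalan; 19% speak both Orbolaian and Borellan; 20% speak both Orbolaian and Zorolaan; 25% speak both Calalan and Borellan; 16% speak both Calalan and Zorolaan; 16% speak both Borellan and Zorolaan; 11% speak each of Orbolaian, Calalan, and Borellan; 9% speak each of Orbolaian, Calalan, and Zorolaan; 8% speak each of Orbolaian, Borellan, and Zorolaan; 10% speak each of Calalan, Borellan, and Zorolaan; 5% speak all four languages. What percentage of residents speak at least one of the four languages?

93%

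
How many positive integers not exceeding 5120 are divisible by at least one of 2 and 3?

3413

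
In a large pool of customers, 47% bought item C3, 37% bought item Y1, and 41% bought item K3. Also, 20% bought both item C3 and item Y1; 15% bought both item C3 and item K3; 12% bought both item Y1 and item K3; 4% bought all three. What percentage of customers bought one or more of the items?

By inclusion–exclusion:
P(union) = 47 + 37 + 41 − 20 − 15 − 12 + 4 = 82%

82%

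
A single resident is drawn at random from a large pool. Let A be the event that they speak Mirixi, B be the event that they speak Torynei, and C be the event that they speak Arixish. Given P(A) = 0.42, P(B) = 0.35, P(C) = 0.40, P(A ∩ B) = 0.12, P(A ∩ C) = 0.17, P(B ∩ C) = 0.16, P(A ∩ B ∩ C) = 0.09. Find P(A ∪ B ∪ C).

0.81

Apply inclusion-exclusion:
P(A ∪ B ∪ C) = 0.42 + 0.35 + 0.40 − 0.12 − 0.17 − 0.16 + 0.09 = 0.81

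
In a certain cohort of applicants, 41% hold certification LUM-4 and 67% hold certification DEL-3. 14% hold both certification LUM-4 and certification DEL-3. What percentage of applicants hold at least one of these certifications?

94%

P(≥1) = 41 + 67 − 14 = 94%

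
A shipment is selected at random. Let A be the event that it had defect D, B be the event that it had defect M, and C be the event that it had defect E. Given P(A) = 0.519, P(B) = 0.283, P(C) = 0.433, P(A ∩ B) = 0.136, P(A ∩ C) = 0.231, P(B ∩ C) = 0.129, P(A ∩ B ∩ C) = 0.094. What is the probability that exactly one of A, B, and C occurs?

By inclusion–exclusion (exactly-one form):
P(exactly one) = 0.519 + 0.283 + 0.433 − 2·0.136 − 2·0.231 − 2·0.129 + 3·0.094 = 0.525

0.525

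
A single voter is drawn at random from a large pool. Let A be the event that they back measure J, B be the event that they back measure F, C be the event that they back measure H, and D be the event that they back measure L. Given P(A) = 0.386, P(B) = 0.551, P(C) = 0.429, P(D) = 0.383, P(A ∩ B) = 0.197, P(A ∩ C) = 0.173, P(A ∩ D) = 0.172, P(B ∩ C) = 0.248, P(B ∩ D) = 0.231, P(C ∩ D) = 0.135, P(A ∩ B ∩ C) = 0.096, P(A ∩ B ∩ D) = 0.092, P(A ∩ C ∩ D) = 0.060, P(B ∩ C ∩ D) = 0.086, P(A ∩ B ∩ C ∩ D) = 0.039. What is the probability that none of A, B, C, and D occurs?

0.112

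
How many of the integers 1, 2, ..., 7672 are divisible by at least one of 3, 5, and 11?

3952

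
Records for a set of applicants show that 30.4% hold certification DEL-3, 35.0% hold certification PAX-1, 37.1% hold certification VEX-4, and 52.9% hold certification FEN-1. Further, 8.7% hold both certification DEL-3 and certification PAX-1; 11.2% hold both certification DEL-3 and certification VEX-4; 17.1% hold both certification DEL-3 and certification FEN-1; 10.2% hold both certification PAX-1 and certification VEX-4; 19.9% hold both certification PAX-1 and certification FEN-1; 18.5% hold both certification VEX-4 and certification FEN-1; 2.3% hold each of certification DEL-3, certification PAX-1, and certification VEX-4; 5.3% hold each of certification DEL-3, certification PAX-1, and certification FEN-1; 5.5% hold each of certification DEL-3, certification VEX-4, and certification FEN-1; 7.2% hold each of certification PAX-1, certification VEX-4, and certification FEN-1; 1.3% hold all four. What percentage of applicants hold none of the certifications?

11.2%

By inclusion-exclusion,
P(union) = 30.4 + 35.0 + 37.1 + 52.9 − 8.7 − 11.2 − 17.1 − 10.2 − 19.9 − 18.5 + 2.3 + 5.3 + 5.5 + 7.2 − 1.3 = 88.8%
P(none) = 100% − 88.8% = 11.2%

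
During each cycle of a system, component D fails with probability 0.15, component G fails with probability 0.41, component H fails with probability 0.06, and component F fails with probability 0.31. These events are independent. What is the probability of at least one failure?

0.6747271

Since the events are independent, P(none) is the product of the individual non-occurrence probabilities.
P(none) = (1 − 0.15) × (1 − 0.41) × (1 − 0.06) × (1 − 0.31) = 0.85 × 0.59 × 0.94 × 0.69 = 0.3252729
P(at least one) = 1 − 0.3252729 = 0.6747271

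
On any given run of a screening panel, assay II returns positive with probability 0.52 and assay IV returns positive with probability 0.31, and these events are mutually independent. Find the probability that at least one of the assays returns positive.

0.6688

Independence gives P(none) = ∏(1 − pᵢ).
P(none) = (1 − 0.52) × (1 − 0.31) = 0.48 × 0.69 = 0.3312
P(at least one) = 1 − 0.3312 = 0.6688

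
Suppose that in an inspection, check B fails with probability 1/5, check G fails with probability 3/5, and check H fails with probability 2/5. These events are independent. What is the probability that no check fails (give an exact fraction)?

24/125

Since the events are independent, P(none) is the product of the individual non-occurrence probabilities.
P(none) = (1 − 1/5) × (1 − 3/5) × (1 − 2/5) = 4/5 × 2/5 × 3/5 = 24/125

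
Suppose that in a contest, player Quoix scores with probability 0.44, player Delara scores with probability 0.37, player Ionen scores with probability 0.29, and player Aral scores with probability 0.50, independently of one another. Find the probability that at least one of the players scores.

0.874756

P(none) = (1 − 0.44) × (1 − 0.37) × (1 − 0.29) × (1 − 0.50) = 0.56 × 0.63 × 0.71 × 0.50 = 0.125244
P(at least one) = 1 − 0.125244 = 0.874756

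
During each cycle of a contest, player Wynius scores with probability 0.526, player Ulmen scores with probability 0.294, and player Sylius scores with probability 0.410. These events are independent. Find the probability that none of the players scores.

0.19743996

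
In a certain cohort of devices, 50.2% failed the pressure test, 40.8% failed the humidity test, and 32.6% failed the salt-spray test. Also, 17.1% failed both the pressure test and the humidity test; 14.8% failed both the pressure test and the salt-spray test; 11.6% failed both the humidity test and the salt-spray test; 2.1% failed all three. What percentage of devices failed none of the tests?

P(union) = 50.2 + 40.8 + 32.6 − 17.1 − 14.8 − 11.6 + 2.1 = 82.2%
P(none) = 100% − 82.2% = 17.8%

17.8%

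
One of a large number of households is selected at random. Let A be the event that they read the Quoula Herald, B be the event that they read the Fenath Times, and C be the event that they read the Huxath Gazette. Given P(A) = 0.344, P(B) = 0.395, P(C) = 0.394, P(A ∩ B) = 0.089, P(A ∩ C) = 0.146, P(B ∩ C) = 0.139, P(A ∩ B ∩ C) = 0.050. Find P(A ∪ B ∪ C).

0.809

Using inclusion–exclusion:
P(A ∪ B ∪ C) = 0.344 + 0.395 + 0.394 − 0.089 − 0.146 − 0.139 + 0.050 = 0.809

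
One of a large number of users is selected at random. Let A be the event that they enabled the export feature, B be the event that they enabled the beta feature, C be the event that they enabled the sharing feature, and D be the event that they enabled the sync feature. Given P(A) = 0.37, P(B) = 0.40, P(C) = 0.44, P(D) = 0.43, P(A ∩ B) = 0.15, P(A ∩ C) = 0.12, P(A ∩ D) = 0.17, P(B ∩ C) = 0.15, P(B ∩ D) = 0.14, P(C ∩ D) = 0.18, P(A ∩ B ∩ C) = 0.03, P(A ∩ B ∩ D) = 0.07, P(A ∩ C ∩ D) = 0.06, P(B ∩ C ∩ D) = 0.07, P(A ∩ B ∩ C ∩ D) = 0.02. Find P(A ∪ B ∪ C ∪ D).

P(A ∪ B ∪ C ∪ D) = 0.37 + 0.40 + 0.44 + 0.43 − 0.15 − 0.12 − 0.17 − 0.15 − 0.14 − 0.18 + 0.03 + 0.07 + 0.06 + 0.07 − 0.02 = 0.94

0.94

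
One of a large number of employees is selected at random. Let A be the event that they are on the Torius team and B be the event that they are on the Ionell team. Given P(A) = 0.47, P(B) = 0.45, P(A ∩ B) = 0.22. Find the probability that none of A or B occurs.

Apply inclusion-exclusion:
P(A ∪ B) = 0.47 + 0.45 − 0.22 = 0.70
P(none) = 1 − 0.70 = 0.30

0.30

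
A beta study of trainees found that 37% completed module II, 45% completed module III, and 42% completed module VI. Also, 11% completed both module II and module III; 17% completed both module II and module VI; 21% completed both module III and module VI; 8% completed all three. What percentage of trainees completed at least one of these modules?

Using inclusion–exclusion:
P(≥1) = 37 + 45 + 42 − 11 − 17 − 21 + 8 = 83%

83%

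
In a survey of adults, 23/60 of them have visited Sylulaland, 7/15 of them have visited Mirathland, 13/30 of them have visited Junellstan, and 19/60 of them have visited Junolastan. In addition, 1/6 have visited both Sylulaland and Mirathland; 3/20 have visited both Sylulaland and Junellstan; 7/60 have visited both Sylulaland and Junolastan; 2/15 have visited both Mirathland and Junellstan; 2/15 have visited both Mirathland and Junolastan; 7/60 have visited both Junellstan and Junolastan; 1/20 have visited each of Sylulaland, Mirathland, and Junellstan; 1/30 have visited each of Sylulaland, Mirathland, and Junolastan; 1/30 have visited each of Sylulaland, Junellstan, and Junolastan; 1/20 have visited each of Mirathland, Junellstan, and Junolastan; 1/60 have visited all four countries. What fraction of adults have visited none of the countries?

1/15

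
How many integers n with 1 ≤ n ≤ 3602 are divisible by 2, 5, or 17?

By inclusion–exclusion:
⌊3602/2⌋ + ⌊3602/5⌋ + ⌊3602/17⌋ − ⌊3602/10⌋ − ⌊3602/34⌋ − ⌊3602/85⌋ + ⌊3602/170⌋ = 1801 + 720 + 211 − 360 − 105 − 42 + 21 = 2246

2246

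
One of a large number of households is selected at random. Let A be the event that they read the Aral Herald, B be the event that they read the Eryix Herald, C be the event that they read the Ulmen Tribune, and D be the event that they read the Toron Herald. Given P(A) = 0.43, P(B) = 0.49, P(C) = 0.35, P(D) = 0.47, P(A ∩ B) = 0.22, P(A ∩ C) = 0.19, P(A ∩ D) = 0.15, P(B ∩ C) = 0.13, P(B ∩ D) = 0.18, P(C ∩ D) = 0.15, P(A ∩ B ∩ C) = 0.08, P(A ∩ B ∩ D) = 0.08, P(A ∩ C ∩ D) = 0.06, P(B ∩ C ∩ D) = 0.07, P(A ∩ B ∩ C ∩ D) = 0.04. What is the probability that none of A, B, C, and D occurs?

Using inclusion–exclusion:
P(A ∪ B ∪ C ∪ D) = 0.43 + 0.49 + 0.35 + 0.47 − 0.22 − 0.19 − 0.15 − 0.13 − 0.18 − 0.15 + 0.08 + 0.08 + 0.06 + 0.07 − 0.04 = 0.97
P(none) = 1 − 0.97 = 0.03

0.03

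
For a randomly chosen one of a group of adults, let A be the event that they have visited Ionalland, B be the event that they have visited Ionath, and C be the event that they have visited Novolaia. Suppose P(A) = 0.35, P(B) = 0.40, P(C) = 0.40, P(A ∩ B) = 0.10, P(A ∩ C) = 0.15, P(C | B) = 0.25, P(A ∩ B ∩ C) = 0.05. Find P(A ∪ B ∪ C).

0.85

P(B ∩ C) = P(B)·P(C|B) = 0.40 × 0.25 = 0.10
Using inclusion–exclusion:
P(A ∪ B ∪ C) = 0.35 + 0.40 + 0.40 − 0.10 − 0.15 − 0.10 + 0.05 = 0.85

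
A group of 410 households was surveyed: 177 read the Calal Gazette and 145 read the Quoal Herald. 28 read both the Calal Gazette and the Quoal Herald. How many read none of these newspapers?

Apply inclusion-exclusion:
|at least one| = 177 + 145 − 28 = 294
None: 410 − 294 = 116

116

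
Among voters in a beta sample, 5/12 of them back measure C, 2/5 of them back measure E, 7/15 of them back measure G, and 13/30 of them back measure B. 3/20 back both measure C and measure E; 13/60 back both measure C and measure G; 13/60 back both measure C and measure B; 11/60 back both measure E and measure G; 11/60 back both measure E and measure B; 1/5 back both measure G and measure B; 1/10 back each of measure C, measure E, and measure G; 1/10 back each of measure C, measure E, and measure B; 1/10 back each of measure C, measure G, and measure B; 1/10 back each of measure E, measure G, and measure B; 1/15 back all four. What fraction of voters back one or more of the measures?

Apply inclusion-exclusion:
P(union) = 5/12 + 2/5 + 7/15 + 13/30 − 3/20 − 13/60 − 13/60 − 11/60 − 11/60 − 1/5 + 1/10 + 1/10 + 1/10 + 1/10 − 1/15 = 9/10

9/10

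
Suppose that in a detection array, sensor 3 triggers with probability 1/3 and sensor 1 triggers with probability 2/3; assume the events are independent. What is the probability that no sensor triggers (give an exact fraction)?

P(none) = (1 − 1/3) × (1 − 2/3) = 2/3 × 1/3 = 2/9

2/9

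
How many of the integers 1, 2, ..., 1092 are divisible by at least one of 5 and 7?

floor(1092/5) + floor(1092/7) − floor(1092/35) = 218 + 156 − 31 = 343

343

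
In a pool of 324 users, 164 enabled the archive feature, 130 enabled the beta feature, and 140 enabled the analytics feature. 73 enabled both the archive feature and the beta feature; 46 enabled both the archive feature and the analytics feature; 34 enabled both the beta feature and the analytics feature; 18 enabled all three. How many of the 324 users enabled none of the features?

25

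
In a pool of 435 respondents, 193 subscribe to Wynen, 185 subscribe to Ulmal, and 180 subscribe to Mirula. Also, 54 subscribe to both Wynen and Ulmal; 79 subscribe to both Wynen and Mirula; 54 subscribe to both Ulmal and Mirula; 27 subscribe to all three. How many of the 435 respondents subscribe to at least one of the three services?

398

Apply inclusion-exclusion:
N(≥1) = 193 + 185 + 180 − 54 − 79 − 54 + 27 = 398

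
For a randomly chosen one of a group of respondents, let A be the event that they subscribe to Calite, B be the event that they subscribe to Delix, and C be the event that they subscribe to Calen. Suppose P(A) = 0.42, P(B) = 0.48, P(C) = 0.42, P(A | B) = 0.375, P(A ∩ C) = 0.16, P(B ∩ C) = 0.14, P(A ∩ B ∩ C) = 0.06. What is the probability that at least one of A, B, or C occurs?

0.90

P(A ∩ B) = P(B)·P(A|B) = 0.48 × 0.375 = 0.18
Using inclusion–exclusion:
P(A ∪ B ∪ C) = 0.42 + 0.48 + 0.42 − 0.18 − 0.16 − 0.14 + 0.06 = 0.90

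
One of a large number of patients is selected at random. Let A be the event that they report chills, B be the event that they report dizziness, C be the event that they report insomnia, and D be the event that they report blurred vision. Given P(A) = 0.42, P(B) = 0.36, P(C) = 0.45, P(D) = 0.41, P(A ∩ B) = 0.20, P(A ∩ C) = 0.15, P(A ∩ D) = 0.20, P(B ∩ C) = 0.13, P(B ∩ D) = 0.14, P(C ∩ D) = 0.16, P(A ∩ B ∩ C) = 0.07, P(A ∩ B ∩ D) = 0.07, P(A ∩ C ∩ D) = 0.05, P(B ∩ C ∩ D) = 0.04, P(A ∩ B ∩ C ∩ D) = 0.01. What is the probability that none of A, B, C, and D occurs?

Apply inclusion-exclusion:
P(A ∪ B ∪ C ∪ D) = 0.42 + 0.36 + 0.45 + 0.41 − 0.20 − 0.15 − 0.20 − 0.13 − 0.14 − 0.16 + 0.07 + 0.07 + 0.05 + 0.04 − 0.01 = 0.88
P(none) = 1 − 0.88 = 0.12

0.12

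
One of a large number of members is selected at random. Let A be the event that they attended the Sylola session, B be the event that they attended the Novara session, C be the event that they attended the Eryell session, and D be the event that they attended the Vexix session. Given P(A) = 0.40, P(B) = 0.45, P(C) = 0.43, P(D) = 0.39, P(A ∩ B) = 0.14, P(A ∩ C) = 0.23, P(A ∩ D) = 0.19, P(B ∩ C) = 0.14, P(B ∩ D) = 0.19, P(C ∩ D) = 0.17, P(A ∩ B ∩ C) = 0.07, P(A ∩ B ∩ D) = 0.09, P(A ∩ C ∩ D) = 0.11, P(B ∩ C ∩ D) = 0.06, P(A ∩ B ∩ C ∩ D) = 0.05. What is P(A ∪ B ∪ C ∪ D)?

0.89

By inclusion–exclusion:
P(A ∪ B ∪ C ∪ D) = 0.40 + 0.45 + 0.43 + 0.39 − 0.14 − 0.23 − 0.19 − 0.14 − 0.19 − 0.17 + 0.07 + 0.09 + 0.11 + 0.06 − 0.05 = 0.89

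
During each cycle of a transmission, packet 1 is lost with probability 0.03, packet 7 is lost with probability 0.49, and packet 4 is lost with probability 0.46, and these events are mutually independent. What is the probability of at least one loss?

0.732862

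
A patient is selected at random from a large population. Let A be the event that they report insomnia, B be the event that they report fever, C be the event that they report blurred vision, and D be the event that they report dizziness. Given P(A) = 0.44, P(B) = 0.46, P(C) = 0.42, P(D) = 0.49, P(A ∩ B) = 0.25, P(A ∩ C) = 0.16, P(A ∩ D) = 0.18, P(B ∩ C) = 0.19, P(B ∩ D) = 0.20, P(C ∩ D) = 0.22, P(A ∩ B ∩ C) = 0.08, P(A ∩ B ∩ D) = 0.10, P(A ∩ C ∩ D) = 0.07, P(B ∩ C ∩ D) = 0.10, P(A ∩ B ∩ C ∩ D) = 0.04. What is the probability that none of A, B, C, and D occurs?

Apply inclusion-exclusion:
P(A ∪ B ∪ C ∪ D) = 0.44 + 0.46 + 0.42 + 0.49 − 0.25 − 0.16 − 0.18 − 0.19 − 0.20 − 0.22 + 0.08 + 0.10 + 0.07 + 0.10 − 0.04 = 0.92
P(none) = 1 − 0.92 = 0.08

0.08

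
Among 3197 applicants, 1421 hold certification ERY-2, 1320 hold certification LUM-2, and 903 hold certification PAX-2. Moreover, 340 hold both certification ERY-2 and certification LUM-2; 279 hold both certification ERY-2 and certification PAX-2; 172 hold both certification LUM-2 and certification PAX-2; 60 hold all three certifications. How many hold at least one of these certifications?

2913

Using inclusion–exclusion:
|at least one| = 1421 + 1320 + 903 − 340 − 279 − 172 + 60 = 2913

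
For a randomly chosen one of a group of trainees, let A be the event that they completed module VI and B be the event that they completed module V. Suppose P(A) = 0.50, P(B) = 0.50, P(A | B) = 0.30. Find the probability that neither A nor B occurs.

P(A ∩ B) = P(B)·P(A|B) = 0.50 × 0.30 = 0.15
P(A ∪ B) = 0.50 + 0.50 − 0.15 = 0.85
P(none) = 1 − 0.85 = 0.15

0.15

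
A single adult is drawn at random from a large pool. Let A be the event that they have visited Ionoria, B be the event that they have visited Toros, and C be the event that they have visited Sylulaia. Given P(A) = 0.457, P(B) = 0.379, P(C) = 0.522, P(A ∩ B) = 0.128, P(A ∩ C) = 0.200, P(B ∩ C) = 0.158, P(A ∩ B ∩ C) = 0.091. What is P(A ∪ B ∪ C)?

0.963

P(A ∪ B ∪ C) = 0.457 + 0.379 + 0.522 − 0.128 − 0.200 − 0.158 + 0.091 = 0.963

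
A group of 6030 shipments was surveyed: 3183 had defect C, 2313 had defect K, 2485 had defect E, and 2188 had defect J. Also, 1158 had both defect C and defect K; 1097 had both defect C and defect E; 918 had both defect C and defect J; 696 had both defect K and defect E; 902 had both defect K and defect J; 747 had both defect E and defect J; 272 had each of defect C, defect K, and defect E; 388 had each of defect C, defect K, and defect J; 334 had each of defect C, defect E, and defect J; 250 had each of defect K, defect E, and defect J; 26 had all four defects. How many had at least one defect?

5869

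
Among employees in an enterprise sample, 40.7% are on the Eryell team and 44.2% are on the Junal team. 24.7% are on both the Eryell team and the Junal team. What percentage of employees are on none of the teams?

Apply inclusion-exclusion:
P(union) = 40.7 + 44.2 − 24.7 = 60.2%
P(none) = 100% − 60.2% = 39.8%

39.8%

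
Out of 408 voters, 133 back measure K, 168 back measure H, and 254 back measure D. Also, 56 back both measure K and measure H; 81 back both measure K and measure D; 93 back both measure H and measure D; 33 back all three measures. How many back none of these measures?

By inclusion-exclusion,
|union| = 133 + 168 + 254 − 56 − 81 − 93 + 33 = 358
None: 408 − 358 = 50

50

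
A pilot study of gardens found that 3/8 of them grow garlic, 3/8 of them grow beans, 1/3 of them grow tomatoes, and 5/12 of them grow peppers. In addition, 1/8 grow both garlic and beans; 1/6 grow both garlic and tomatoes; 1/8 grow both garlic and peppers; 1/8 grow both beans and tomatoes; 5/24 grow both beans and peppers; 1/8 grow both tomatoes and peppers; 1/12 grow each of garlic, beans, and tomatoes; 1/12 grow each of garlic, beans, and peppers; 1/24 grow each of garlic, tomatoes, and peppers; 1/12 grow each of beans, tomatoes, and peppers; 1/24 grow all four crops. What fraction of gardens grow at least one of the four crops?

Apply inclusion-exclusion:
P(union) = 3/8 + 3/8 + 1/3 + 5/12 − 1/8 − 1/6 − 1/8 − 1/8 − 5/24 − 1/8 + 1/12 + 1/12 + 1/24 + 1/12 − 1/24 = 7/8

7/8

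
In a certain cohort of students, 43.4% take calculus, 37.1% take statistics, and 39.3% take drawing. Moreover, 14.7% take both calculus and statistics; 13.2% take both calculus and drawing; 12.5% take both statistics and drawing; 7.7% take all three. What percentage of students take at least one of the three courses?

87.1%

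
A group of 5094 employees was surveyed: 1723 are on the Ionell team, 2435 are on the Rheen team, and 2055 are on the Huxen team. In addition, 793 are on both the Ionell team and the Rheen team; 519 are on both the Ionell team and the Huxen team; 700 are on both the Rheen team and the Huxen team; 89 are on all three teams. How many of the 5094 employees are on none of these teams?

804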